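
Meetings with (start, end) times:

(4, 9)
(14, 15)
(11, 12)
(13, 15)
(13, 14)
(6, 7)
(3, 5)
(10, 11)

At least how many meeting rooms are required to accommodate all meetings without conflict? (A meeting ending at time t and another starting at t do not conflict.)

2

starts: [3, 4, 6, 10, 11, 13, 13, 14]
ends:   [5, 7, 9, 11, 12, 14, 15, 15]
s3→1 s4→2  — peak 2.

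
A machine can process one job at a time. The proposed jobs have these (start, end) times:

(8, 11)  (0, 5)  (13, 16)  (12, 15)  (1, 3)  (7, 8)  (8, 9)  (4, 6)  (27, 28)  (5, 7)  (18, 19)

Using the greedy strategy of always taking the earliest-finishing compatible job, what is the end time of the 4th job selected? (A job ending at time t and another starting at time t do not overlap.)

9

Sorted by end: (1,3)  (0,5)  (4,6)  (5,7)  (7,8)  (8,9)  (8,11)  (12,15)  (13,16)  (18,19)  (27,28)
take (1,3); take (4,6); skip (5,7); take (7,8); take (8,9); take (12,15); take (18,19); take (27,28).
Selected: (1,3) (4,6) (7,8) (8,9) (12,15) (18,19) (27,28)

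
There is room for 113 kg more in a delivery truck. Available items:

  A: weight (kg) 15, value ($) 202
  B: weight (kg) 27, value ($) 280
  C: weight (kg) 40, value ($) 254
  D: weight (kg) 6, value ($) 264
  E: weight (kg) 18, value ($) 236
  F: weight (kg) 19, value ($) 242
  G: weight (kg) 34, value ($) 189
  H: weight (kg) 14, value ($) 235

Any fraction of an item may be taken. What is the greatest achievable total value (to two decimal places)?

Sort by value per unit weight and fill in that order.
Ratios (sorted): D 44.00, H 16.79, A 13.47, E 13.11, F 12.74, B 10.37, C 6.35, G 5.56
take D (6 @ 264); take H (14 @ 235); take A (15 @ 202); take E (18 @ 236); take F (19 @ 242); take B (27 @ 280); take 14/40 of C → 88.90. Capacity used 113/113.
Total value = 1547.90

1547.90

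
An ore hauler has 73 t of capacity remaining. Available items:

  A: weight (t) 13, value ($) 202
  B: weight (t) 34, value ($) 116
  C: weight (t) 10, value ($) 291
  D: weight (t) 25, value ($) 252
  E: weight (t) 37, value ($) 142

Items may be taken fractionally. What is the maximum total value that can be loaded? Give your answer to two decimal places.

Ratios (sorted): C 29.10, A 15.54, D 10.08, E 3.84, B 3.41
take C (10 @ 291); take A (13 @ 202); take D (25 @ 252); take 25/37 of E → 95.95. Capacity used 73/73.
Total value = 840.95

840.95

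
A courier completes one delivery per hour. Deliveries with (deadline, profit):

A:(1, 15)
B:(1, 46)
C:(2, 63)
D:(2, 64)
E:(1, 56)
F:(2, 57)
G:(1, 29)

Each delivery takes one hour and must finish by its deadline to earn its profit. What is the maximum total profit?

127

Take jobs in profit order; each goes to the latest open slot no later than its deadline.
By profit: D(d2,64), C(d2,63), F(d2,57), E(d1,56), B(d1,46), G(d1,29), A(d1,15)
D→slot 2; C→slot 1; F skipped; E skipped; B skipped; G skipped; A skipped.
Profit = 63 + 64 = 127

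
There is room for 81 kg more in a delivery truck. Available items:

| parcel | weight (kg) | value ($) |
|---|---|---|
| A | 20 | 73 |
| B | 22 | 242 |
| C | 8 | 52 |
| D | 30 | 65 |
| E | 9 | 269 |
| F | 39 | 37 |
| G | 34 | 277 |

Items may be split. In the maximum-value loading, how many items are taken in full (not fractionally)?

4

Greedy by value/weight ratio, highest first.
Ratios (sorted): E 29.89, B 11.00, G 8.15, C 6.50, A 3.65, D 2.17, F 0.95
take E (9 @ 269); take B (22 @ 242); take G (34 @ 277); take C (8 @ 52); take 8/20 of A → 29.20. Capacity used 81/81.
4 item(s) taken whole; one partial (take 8/20 of A).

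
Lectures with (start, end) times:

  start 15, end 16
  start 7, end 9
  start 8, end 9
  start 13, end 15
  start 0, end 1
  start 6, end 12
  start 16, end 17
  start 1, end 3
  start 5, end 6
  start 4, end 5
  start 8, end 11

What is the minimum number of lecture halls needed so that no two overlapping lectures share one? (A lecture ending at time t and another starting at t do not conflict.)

4

Events (time:±→running): 0:+→1 1:-→0 1:+→1 3:-→0 4:+→1 5:-→0 5:+→1 6:-→0 6:+→1 7:+→2 8:+→3 8:+→4 … peak 4.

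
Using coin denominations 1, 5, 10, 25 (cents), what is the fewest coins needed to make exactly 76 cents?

4

76 − 3×25→1 − 1×1→0
Total coins = 3 + 1 = 4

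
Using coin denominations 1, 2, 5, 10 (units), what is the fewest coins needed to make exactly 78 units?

10

78 − 7×10→8 − 1×5→3 − 1×2→1 − 1×1→0
Total coins = 7 + 1 + 1 + 1 = 10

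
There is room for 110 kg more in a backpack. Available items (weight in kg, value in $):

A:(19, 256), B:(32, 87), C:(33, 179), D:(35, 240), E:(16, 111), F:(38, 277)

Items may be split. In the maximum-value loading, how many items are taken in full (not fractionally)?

Sort by value per unit weight and fill in that order.
Order: A (256/19=13.47) > F (277/38=7.29) > E (111/16=6.94) > D (240/35=6.86) > C (179/33=5.42) > B (87/32=2.72)
Fill: take A (19 @ 256) → take F (38 @ 277) → take E (16 @ 111) → take D (35 @ 240) → take 2/33 of C → 10.85; 110/110 used.
4 item(s) taken whole; one partial (take 2/33 of C).

4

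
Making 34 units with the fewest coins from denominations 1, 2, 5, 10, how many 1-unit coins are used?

0

Use the largest denomination that fits, subtract, and repeat.
34 − 3×10→4 − 2×2→0
Count of 1: 0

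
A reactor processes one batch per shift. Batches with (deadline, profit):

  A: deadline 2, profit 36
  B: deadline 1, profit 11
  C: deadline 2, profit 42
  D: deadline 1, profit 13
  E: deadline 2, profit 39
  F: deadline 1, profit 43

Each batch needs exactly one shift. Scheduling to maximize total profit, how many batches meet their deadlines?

Take jobs in profit order; each goes to the latest open slot no later than its deadline.
By profit: F(d1,43), C(d2,42), E(d2,39), A(d2,36), D(d1,13), B(d1,11)
F→slot 1; C→slot 2; E skipped; A skipped; D skipped; B skipped.
2 of 6 scheduled.

2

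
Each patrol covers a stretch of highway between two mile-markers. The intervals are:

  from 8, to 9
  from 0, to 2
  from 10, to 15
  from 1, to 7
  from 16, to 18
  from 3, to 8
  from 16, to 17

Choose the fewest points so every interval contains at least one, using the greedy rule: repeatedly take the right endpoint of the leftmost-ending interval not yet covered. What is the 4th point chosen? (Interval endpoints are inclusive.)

17

Sorted: [0,2] [1,7] [3,8] [8,9] [10,15] [16,17] [16,18]
{[0,2],[1,7]} hit by 2; {[3,8],[8,9]} hit by 8; {[10,15]} hit by 15; {[16,17],[16,18]} hit by 17.
Points: 2, 8, 15, 17 (4 total).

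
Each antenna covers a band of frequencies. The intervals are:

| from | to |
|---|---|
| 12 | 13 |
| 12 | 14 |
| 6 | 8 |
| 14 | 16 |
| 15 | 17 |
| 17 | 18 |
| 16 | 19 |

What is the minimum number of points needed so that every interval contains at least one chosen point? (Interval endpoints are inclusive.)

4

Sorted: [6,8] [12,13] [12,14] [14,16] [15,17] [17,18] [16,19]
{[6,8]} hit by 8; {[12,13],[12,14]} hit by 13; {[14,16],[15,17]} hit by 16; {[17,18],[16,19]} hit by 18.
Points: 8, 13, 16, 18 (4 total).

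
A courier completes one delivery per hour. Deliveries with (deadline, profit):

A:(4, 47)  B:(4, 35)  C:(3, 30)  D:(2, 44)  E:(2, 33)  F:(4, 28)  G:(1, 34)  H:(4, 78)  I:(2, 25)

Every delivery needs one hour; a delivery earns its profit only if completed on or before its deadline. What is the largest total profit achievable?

204

Take jobs in profit order; each goes to the latest open slot no later than its deadline.
By profit: H(d4,78), A(d4,47), D(d2,44), B(d4,35), G(d1,34), E(d2,33), C(d3,30), F(d4,28), I(d2,25)
H→slot 4; A→slot 3; D→slot 2; B→slot 1; G skipped; E skipped; C skipped; F skipped; I skipped.
Profit = 35 + 44 + 47 + 78 = 204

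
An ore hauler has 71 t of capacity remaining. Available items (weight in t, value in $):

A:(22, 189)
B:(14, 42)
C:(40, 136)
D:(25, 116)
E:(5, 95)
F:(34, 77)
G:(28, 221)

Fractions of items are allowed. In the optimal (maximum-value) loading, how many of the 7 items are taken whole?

3

Order: E (95/5=19.00) > A (189/22=8.59) > G (221/28=7.89) > D (116/25=4.64) > C (136/40=3.40) > B (42/14=3.00) > F (77/34=2.26)
Fill: take E (5 @ 95) → take A (22 @ 189) → take G (28 @ 221) → take 16/25 of D → 74.24; 71/71 used.
3 item(s) taken whole; one partial (take 16/25 of D).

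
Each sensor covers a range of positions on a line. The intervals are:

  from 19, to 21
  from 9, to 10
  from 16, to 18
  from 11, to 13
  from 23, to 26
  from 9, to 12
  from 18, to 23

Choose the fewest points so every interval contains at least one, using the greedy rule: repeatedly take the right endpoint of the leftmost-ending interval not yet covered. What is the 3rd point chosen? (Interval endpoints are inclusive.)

Sort by right endpoint; whenever an interval is uncovered, place a point at its right end.
Sorted: [9,10] [9,12] [11,13] [16,18] [19,21] [18,23] [23,26]
{[9,10],[9,12]} hit by 10; {[11,13]} hit by 13; {[16,18]} hit by 18; {[19,21],[18,23]} hit by 21; {[23,26]} hit by 26.
Points: 10, 13, 18, 21, 26 (5 total).

18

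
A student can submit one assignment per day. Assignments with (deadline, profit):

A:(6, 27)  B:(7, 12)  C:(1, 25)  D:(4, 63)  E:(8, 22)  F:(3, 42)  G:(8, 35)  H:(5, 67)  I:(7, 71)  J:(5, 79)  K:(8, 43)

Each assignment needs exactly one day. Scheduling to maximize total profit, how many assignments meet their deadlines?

8

Sort by profit descending; place each in the latest free slot ≤ its deadline.
By profit: J(d5,79), I(d7,71), H(d5,67), D(d4,63), K(d8,43), F(d3,42), G(d8,35), A(d6,27), C(d1,25), E(d8,22), B(d7,12)
J→slot 5; I→slot 7; H→slot 4; D→slot 3; K→slot 8; F→slot 2; G→slot 6; A→slot 1; C skipped; E skipped; B skipped.
8 of 11 scheduled.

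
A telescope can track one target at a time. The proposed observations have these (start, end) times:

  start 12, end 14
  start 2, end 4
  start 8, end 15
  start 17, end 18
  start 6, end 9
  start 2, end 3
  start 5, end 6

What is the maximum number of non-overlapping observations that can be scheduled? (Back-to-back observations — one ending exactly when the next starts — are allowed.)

5

Order by finish time; keep every interval that doesn't clash with the previous kept one.
Sorted by end: (2,3)  (2,4)  (5,6)  (6,9)  (12,14)  (8,15)  (17,18)
take (2,3); take (5,6); take (6,9); take (12,14); take (17,18).
Selected 5 observations.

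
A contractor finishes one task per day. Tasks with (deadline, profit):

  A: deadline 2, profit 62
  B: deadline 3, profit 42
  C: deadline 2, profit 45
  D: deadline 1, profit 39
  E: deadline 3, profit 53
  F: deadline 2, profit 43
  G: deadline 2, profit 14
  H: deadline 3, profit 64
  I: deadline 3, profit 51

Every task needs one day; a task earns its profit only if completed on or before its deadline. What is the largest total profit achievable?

179

Take jobs in profit order; each goes to the latest open slot no later than its deadline.
Profit order: H=64 A=62 E=53 I=51 C=45 F=43 B=42 D=39 G=14
Assign: H→slot 3, A→slot 2, E→slot 1, I skipped, C skipped, F skipped, B skipped, D skipped, G skipped.
Slots: [1:E] [2:A] [3:H]
Profit = 53 + 62 + 64 = 179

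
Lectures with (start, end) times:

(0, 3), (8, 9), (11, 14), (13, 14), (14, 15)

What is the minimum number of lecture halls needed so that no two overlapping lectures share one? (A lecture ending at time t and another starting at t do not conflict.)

2

The answer is the maximum number of intervals overlapping at any instant.
Events (time:±→running): 0:+→1 3:-→0 8:+→1 9:-→0 11:+→1 13:+→2 … peak 2.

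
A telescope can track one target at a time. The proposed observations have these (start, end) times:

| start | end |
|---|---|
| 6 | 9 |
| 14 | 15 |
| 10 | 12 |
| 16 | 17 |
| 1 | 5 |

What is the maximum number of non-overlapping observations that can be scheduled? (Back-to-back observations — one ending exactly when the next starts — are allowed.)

5

Sort by end time and greedily take each interval whose start is ≥ the last chosen end.
By end time: (1,5), (6,9), (10,12), (14,15), (16,17).
Pick (1,5); next start ≥ 5 → (6,9); next start ≥ 9 → (10,12); next start ≥ 12 → (14,15); next start ≥ 15 → (16,17).
Selected 5 observations.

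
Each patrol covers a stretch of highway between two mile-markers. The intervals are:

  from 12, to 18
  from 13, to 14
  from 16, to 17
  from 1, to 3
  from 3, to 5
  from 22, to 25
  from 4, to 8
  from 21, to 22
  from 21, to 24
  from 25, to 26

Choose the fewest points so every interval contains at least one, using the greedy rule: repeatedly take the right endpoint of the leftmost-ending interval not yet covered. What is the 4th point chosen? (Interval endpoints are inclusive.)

17

Process intervals by earliest right end; each time one isn't hit yet, stab at its right endpoint.
By right end: [1,3]  [3,5]  [4,8]  [13,14]  [16,17]  [12,18]  [21,22]  [21,24]  [22,25]  [25,26]
[1,3] uncovered → point at 3; [4,8] uncovered → point at 8; [13,14] uncovered → point at 14; [16,17] uncovered → point at 17; [21,22] uncovered → point at 22; [25,26] uncovered → point at 26.
Points: 3, 8, 14, 17, 22, 26 (6 total).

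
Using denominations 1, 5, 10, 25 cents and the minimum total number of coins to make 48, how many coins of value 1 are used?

3

48 = 1×25 + 2×10 + 3×1
Count of 1: 3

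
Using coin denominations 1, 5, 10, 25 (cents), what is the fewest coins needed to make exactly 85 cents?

4

Use the largest denomination that fits, subtract, and repeat.
85 − 3×25→10 − 1×10→0
Total coins = 3 + 1 = 4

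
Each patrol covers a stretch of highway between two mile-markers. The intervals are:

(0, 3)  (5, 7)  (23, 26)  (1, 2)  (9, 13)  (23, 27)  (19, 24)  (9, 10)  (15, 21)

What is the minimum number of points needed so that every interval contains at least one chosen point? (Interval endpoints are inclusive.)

By right end: [1,2]  [0,3]  [5,7]  [9,10]  [9,13]  [15,21]  [19,24]  [23,26]  [23,27]
[1,2] uncovered → point at 2; [5,7] uncovered → point at 7; [9,10] uncovered → point at 10; [15,21] uncovered → point at 21; [23,26] uncovered → point at 26.
Points: 2, 7, 10, 21, 26 (5 total).

5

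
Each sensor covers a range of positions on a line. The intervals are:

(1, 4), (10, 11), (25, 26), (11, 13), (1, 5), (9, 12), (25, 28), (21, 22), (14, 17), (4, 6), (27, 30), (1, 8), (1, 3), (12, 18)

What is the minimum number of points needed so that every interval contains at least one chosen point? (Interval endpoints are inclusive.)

Sort by right endpoint; whenever an interval is uncovered, place a point at its right end.
By right end: [1,3]  [1,4]  [1,5]  [4,6]  [1,8]  [10,11]  [9,12]  [11,13]  [14,17]  [12,18]  [21,22]  [25,26]  [25,28]  [27,30]
[1,3] uncovered → point at 3; [4,6] uncovered → point at 6; [10,11] uncovered → point at 11; [14,17] uncovered → point at 17; [21,22] uncovered → point at 22; [25,26] uncovered → point at 26; [27,30] uncovered → point at 30.
Points: 3, 6, 11, 17, 22, 26, 30 (7 total).

7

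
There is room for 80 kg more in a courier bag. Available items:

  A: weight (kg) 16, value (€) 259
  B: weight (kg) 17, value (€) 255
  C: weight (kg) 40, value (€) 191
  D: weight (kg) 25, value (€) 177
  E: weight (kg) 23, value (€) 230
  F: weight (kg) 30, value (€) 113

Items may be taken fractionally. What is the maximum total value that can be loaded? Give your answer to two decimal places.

Order: A (259/16=16.19) > B (255/17=15.00) > E (230/23=10.00) > D (177/25=7.08) > C (191/40=4.78) > F (113/30=3.77)
Fill: take A (16 @ 259) → take B (17 @ 255) → take E (23 @ 230) → take 24/25 of D → 169.92; 80/80 used.
Total value = 913.92

913.92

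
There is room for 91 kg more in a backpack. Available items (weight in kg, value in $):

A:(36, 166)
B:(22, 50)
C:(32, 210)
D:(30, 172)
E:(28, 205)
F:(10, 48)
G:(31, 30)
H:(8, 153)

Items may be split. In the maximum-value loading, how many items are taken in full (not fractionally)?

Greedy by value/weight ratio, highest first.
Ratios (sorted): H 19.12, E 7.32, C 6.56, D 5.73, F 4.80, A 4.61, B 2.27, G 0.97
take H (8 @ 153); take E (28 @ 205); take C (32 @ 210); take 23/30 of D → 131.87. Capacity used 91/91.
3 item(s) taken whole; one partial (take 23/30 of D).

3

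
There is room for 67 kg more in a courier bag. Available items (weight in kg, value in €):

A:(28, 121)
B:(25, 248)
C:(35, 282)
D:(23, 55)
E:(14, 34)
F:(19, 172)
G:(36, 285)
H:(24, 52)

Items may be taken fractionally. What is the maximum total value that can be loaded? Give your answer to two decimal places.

Order: B (248/25=9.92) > F (172/19=9.05) > C (282/35=8.06) > G (285/36=7.92) > A (121/28=4.32) > E (34/14=2.43) > D (55/23=2.39) > H (52/24=2.17)
Fill: take B (25 @ 248) → take F (19 @ 172) → take 23/35 of C → 185.31; 67/67 used.
Total value = 605.31

605.31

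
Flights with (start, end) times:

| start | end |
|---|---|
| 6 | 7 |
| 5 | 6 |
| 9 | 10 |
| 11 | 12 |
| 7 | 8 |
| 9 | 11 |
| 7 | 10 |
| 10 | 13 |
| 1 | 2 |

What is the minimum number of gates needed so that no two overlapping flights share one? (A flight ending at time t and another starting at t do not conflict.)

3

The answer is the maximum number of intervals overlapping at any instant.
starts: [1, 5, 6, 7, 7, 9, 9, 10, 11]
ends:   [2, 6, 7, 8, 10, 10, 11, 12, 13]
s1→1 e2→0 s5→1 e6→0 s6→1 e7→0 s7→1 s7→2 e8→1 s9→2 s9→3  — peak 3.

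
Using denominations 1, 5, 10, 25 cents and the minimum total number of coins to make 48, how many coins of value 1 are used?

3

48 − 1×25→23 − 2×10→3 − 3×1→0
Count of 1: 3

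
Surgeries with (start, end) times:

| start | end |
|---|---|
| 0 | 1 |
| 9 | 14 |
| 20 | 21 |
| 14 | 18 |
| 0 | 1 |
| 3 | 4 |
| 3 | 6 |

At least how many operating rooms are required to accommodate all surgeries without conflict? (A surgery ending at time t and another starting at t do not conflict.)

The answer is the maximum number of intervals overlapping at any instant.
starts: [0, 0, 3, 3, 9, 14, 20]
ends:   [1, 1, 4, 6, 14, 18, 21]
s0→1 s0→2  — peak 2.

2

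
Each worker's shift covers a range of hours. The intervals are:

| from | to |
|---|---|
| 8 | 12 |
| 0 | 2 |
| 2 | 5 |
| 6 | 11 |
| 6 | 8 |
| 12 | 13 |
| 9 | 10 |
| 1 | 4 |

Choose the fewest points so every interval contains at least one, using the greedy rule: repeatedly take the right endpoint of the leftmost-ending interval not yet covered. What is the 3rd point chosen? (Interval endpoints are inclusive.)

10

Process intervals by earliest right end; each time one isn't hit yet, stab at its right endpoint.
By right end: [0,2]  [1,4]  [2,5]  [6,8]  [9,10]  [6,11]  [8,12]  [12,13]
[0,2] uncovered → point at 2; [6,8] uncovered → point at 8; [9,10] uncovered → point at 10; [12,13] uncovered → point at 13.
Points: 2, 8, 10, 13 (4 total).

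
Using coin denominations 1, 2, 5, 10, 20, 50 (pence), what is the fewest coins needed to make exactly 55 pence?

2

55 = 1×50 + 1×5
Total coins = 1 + 1 = 2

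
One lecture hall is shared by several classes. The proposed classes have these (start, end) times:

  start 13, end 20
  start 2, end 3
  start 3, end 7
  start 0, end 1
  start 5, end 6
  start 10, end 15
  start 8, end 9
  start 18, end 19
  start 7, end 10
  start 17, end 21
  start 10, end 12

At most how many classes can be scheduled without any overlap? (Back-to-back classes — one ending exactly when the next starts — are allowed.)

Sorted by end: (0,1)  (2,3)  (5,6)  (3,7)  (8,9)  (7,10)  (10,12)  (10,15)  (18,19)  (13,20)  (17,21)
take (0,1); take (2,3); take (5,6); take (8,9); take (10,12); take (18,19); skip (13,20); skip (17,21).
Selected 6 classes.

6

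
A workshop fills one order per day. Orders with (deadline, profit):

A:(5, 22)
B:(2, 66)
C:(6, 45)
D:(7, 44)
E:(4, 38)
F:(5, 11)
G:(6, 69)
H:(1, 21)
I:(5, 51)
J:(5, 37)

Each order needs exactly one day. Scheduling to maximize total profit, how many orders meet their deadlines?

Take jobs in profit order; each goes to the latest open slot no later than its deadline.
Profit order: G=69 B=66 I=51 C=45 D=44 E=38 J=37 A=22 H=21 F=11
Assign: G→slot 6, B→slot 2, I→slot 5, C→slot 4, D→slot 7, E→slot 3, J→slot 1, A skipped, H skipped, F skipped.
Slots: [1:J] [2:B] [3:E] [4:C] [5:I] [6:G] [7:D]
7 of 10 scheduled.

7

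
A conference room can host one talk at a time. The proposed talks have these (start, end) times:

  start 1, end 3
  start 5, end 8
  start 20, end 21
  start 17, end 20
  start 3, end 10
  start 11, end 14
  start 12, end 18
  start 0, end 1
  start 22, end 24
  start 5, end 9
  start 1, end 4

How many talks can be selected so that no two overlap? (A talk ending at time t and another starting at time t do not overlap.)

Greedy by earliest finish: after sorting by end time, pick each interval compatible with the last pick.
By end time: (0,1), (1,3), (1,4), (5,8), (5,9), (3,10), (11,14), (12,18), (17,20), (20,21), (22,24).
Pick (0,1); next start ≥ 1 → (1,3); next start ≥ 3 → (5,8); next start ≥ 8 → (11,14); next start ≥ 14 → (17,20); next start ≥ 20 → (20,21); next start ≥ 21 → (22,24).
Selected 7 talks.

7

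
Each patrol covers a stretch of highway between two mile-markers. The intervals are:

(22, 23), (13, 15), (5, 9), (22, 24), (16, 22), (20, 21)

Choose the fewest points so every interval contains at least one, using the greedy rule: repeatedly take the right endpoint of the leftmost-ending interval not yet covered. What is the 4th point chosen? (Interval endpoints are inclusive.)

23

Sorted: [5,9] [13,15] [20,21] [16,22] [22,23] [22,24]
{[5,9]} hit by 9; {[13,15]} hit by 15; {[20,21],[16,22]} hit by 21; {[22,23],[22,24]} hit by 23.
Points: 9, 15, 21, 23 (4 total).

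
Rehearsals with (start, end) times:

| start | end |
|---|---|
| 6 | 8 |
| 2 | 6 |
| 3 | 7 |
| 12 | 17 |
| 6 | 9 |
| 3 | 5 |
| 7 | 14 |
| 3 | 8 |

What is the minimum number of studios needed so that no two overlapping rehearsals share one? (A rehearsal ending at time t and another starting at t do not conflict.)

Count concurrent intervals with a sweep; the peak is the room count.
Events (time:±→running): 2:+→1 3:+→2 3:+→3 3:+→4 … peak 4.

4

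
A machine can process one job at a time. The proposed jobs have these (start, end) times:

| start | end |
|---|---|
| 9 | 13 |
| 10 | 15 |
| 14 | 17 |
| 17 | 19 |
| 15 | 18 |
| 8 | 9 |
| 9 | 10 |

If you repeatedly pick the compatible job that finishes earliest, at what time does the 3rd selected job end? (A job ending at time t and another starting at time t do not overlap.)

Sorted by end: (8,9)  (9,10)  (9,13)  (10,15)  (14,17)  (15,18)  (17,19)
take (8,9); take (9,10); skip (9,13); take (10,15); take (15,18).
Selected: (8,9) (9,10) (10,15) (15,18)

15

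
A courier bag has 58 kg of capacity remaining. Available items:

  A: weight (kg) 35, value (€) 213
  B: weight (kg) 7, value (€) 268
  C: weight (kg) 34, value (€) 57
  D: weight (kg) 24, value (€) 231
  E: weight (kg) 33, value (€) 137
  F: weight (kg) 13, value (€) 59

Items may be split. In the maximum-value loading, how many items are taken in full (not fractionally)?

2

Sort by value per unit weight and fill in that order.
Ratios (sorted): B 38.29, D 9.62, A 6.09, F 4.54, E 4.15, C 1.68
take B (7 @ 268); take D (24 @ 231); take 27/35 of A → 164.31. Capacity used 58/58.
2 item(s) taken whole; one partial (take 27/35 of A).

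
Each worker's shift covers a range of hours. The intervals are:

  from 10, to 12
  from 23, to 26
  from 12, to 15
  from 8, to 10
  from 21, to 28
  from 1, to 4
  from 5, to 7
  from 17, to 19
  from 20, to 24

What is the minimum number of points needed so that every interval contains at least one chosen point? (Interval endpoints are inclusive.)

Process intervals by earliest right end; each time one isn't hit yet, stab at its right endpoint.
Sorted: [1,4] [5,7] [8,10] [10,12] [12,15] [17,19] [20,24] [23,26] [21,28]
{[1,4]} hit by 4; {[5,7]} hit by 7; {[8,10],[10,12]} hit by 10; {[12,15]} hit by 15; {[17,19]} hit by 19; {[20,24],[23,26],[21,28]} hit by 24.
Points: 4, 7, 10, 15, 19, 24 (6 total).

6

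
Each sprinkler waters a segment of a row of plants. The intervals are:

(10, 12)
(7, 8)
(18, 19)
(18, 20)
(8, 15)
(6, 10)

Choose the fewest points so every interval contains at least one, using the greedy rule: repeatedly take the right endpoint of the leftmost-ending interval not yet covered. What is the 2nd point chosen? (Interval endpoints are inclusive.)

12

Sort by right endpoint; whenever an interval is uncovered, place a point at its right end.
Sorted: [7,8] [6,10] [10,12] [8,15] [18,19] [18,20]
{[7,8],[6,10]} hit by 8; {[10,12],[8,15]} hit by 12; {[18,19],[18,20]} hit by 19.
Points: 8, 12, 19 (3 total).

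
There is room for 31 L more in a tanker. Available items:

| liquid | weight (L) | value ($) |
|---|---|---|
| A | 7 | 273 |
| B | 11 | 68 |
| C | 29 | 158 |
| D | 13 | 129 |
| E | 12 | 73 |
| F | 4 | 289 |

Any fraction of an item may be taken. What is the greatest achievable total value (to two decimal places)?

Order: F (289/4=72.25) > A (273/7=39.00) > D (129/13=9.92) > B (68/11=6.18) > E (73/12=6.08) > C (158/29=5.45)
Fill: take F (4 @ 289) → take A (7 @ 273) → take D (13 @ 129) → take 7/11 of B → 43.27; 31/31 used.
Total value = 734.27

734.27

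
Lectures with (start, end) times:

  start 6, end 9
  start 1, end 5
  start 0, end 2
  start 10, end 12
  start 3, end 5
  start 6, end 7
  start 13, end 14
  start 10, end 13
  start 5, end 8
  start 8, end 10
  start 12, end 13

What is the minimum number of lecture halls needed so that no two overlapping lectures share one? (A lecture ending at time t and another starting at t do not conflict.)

3

Count concurrent intervals with a sweep; the peak is the room count.
Events (time:±→running): 0:+→1 1:+→2 2:-→1 3:+→2 5:-→1 5:-→0 5:+→1 6:+→2 6:+→3 … peak 3.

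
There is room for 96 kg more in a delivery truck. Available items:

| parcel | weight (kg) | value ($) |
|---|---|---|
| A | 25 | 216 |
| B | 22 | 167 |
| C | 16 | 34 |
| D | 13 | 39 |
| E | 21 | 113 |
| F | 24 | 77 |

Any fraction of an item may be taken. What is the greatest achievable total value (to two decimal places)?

Sort by value per unit weight and fill in that order.
Ratios (sorted): A 8.64, B 7.59, E 5.38, F 3.21, D 3.00, C 2.12
take A (25 @ 216); take B (22 @ 167); take E (21 @ 113); take F (24 @ 77); take 4/13 of D → 12.00. Capacity used 96/96.
Total value = 585.00

585.00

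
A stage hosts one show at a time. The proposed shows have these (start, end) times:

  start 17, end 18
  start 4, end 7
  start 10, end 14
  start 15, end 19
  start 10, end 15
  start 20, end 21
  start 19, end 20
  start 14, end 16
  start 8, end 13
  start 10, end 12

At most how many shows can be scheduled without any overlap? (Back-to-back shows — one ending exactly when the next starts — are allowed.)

6

Order by finish time; keep every interval that doesn't clash with the previous kept one.
Sorted by end: (4,7)  (10,12)  (8,13)  (10,14)  (10,15)  (14,16)  (17,18)  (15,19)  (19,20)  (20,21)
take (4,7); take (10,12); skip (10,14); skip (10,15); take (14,16); take (17,18); take (19,20); take (20,21).
Selected 6 shows.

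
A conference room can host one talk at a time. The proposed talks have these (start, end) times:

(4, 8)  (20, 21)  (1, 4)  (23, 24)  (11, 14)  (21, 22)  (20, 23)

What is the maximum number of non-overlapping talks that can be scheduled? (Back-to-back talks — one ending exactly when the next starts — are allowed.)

6

By end time: (1,4), (4,8), (11,14), (20,21), (21,22), (20,23), (23,24).
Pick (1,4); next start ≥ 4 → (4,8); next start ≥ 8 → (11,14); next start ≥ 14 → (20,21); next start ≥ 21 → (21,22); next start ≥ 22 → (23,24).
Selected 6 talks.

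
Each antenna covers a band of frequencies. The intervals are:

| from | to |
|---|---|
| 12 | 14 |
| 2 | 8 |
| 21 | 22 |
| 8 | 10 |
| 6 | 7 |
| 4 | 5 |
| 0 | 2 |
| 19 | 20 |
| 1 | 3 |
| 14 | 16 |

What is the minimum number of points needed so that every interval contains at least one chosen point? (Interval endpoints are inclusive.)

Sort by right endpoint; whenever an interval is uncovered, place a point at its right end.
By right end: [0,2]  [1,3]  [4,5]  [6,7]  [2,8]  [8,10]  [12,14]  [14,16]  [19,20]  [21,22]
[0,2] uncovered → point at 2; [4,5] uncovered → point at 5; [6,7] uncovered → point at 7; [8,10] uncovered → point at 10; [12,14] uncovered → point at 14; [19,20] uncovered → point at 20; [21,22] uncovered → point at 22.
Points: 2, 5, 7, 10, 14, 20, 22 (7 total).

7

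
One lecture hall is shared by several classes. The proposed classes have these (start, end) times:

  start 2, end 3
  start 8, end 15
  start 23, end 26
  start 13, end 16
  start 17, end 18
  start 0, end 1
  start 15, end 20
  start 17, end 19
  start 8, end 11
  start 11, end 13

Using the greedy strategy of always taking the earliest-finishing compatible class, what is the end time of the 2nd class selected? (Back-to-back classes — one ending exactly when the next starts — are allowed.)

Sort by end time and greedily take each interval whose start is ≥ the last chosen end.
By end time: (0,1), (2,3), (8,11), (11,13), (8,15), (13,16), (17,18), (17,19), (15,20), (23,26).
Pick (0,1); next start ≥ 1 → (2,3); next start ≥ 3 → (8,11); next start ≥ 11 → (11,13); next start ≥ 13 → (13,16); next start ≥ 16 → (17,18); next start ≥ 18 → (23,26).
Selected: (0,1) (2,3) (8,11) (11,13) (13,16) (17,18) (23,26)

3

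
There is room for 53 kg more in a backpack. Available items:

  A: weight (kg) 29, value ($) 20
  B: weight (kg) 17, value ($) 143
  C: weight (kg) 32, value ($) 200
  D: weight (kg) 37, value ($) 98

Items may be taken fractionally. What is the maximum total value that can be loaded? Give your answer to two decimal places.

353.59

Ratios (sorted): B 8.41, C 6.25, D 2.65, A 0.69
take B (17 @ 143); take C (32 @ 200); take 4/37 of D → 10.59. Capacity used 53/53.
Total value = 353.59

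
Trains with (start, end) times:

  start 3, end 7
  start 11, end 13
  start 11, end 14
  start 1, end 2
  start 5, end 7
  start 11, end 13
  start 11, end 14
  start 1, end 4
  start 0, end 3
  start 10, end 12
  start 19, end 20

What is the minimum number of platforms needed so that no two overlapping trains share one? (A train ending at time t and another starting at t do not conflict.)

Events (time:±→running): 0:+→1 1:+→2 1:+→3 2:-→2 3:-→1 3:+→2 4:-→1 5:+→2 7:-→1 7:-→0 10:+→1 11:+→2 11:+→3 11:+→4 11:+→5 … peak 5.

5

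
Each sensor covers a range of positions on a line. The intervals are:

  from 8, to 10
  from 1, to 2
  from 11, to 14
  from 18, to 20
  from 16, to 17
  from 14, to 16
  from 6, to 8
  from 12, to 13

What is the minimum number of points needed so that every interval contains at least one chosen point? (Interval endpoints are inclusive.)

5

By right end: [1,2]  [6,8]  [8,10]  [12,13]  [11,14]  [14,16]  [16,17]  [18,20]
[1,2] uncovered → point at 2; [6,8] uncovered → point at 8; [12,13] uncovered → point at 13; [14,16] uncovered → point at 16; [18,20] uncovered → point at 20.
Points: 2, 8, 13, 16, 20 (5 total).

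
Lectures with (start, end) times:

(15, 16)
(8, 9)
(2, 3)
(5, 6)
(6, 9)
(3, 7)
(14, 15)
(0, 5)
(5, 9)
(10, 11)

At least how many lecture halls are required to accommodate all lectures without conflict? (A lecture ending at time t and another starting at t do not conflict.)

The answer is the maximum number of intervals overlapping at any instant.
starts: [0, 2, 3, 5, 5, 6, 8, 10, 14, 15]
ends:   [3, 5, 6, 7, 9, 9, 9, 11, 15, 16]
s0→1 s2→2 e3→1 s3→2 e5→1 s5→2 s5→3  — peak 3.

3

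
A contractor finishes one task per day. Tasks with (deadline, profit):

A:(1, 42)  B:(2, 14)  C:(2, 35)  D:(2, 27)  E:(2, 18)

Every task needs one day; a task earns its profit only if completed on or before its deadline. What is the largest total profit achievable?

Sort by profit descending; place each in the latest free slot ≤ its deadline.
By profit: A(d1,42), C(d2,35), D(d2,27), E(d2,18), B(d2,14)
A→slot 1; C→slot 2; D skipped; E skipped; B skipped.
Profit = 42 + 35 = 77

77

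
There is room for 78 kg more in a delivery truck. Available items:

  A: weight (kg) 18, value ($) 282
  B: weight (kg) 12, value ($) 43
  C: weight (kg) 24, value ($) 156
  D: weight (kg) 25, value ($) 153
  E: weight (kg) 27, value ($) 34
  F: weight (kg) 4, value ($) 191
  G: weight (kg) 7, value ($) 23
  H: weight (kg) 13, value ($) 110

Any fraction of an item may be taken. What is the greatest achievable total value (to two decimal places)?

Greedy by value/weight ratio, highest first.
Ratios (sorted): F 47.75, A 15.67, H 8.46, C 6.50, D 6.12, B 3.58, G 3.29, E 1.26
take F (4 @ 191); take A (18 @ 282); take H (13 @ 110); take C (24 @ 156); take 19/25 of D → 116.28. Capacity used 78/78.
Total value = 855.28

855.28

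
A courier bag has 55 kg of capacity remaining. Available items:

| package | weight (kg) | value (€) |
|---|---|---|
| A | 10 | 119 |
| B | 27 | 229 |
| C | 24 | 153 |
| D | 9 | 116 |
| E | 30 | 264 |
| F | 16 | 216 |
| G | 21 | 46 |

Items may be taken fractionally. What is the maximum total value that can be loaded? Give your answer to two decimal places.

Sort by value per unit weight and fill in that order.
Ratios (sorted): F 13.50, D 12.89, A 11.90, E 8.80, B 8.48, C 6.38, G 2.19
take F (16 @ 216); take D (9 @ 116); take A (10 @ 119); take 20/30 of E → 176.00. Capacity used 55/55.
Total value = 627.00

627.00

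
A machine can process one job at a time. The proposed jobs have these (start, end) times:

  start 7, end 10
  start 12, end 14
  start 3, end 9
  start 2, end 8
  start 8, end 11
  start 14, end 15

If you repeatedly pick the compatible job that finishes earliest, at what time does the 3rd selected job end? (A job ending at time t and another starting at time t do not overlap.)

Sorted by end: (2,8)  (3,9)  (7,10)  (8,11)  (12,14)  (14,15)
take (2,8); skip (3,9); skip (7,10); take (8,11); take (12,14); take (14,15).
Selected: (2,8) (8,11) (12,14) (14,15)

14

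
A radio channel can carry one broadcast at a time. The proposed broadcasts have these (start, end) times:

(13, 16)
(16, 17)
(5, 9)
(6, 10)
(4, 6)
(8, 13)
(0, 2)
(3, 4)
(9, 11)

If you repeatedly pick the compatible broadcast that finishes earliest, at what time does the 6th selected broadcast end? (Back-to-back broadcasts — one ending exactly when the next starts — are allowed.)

Order by finish time; keep every interval that doesn't clash with the previous kept one.
Sorted by end: (0,2)  (3,4)  (4,6)  (5,9)  (6,10)  (9,11)  (8,13)  (13,16)  (16,17)
take (0,2); take (3,4); take (4,6); take (6,10); skip (9,11); take (13,16); take (16,17).
Selected: (0,2) (3,4) (4,6) (6,10) (13,16) (16,17)

17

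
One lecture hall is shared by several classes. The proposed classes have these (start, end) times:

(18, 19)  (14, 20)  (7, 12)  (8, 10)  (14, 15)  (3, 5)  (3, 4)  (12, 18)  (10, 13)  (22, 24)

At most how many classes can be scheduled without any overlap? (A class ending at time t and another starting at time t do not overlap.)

Sorted by end: (3,4)  (3,5)  (8,10)  (7,12)  (10,13)  (14,15)  (12,18)  (18,19)  (14,20)  (22,24)
take (3,4); take (8,10); take (10,13); take (14,15); take (18,19); take (22,24).
Selected 6 classes.

6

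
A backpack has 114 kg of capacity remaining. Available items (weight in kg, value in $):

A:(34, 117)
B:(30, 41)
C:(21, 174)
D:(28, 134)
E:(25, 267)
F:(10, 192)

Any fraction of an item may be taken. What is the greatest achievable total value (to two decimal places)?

Sort by value per unit weight and fill in that order.
Ratios (sorted): F 19.20, E 10.68, C 8.29, D 4.79, A 3.44, B 1.37
take F (10 @ 192); take E (25 @ 267); take C (21 @ 174); take D (28 @ 134); take 30/34 of A → 103.24. Capacity used 114/114.
Total value = 870.24

870.24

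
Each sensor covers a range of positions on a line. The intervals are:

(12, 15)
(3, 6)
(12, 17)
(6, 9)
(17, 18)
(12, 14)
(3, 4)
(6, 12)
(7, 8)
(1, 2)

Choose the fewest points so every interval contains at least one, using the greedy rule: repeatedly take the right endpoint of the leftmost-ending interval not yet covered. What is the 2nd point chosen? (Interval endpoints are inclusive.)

Sorted: [1,2] [3,4] [3,6] [7,8] [6,9] [6,12] [12,14] [12,15] [12,17] [17,18]
{[1,2]} hit by 2; {[3,4],[3,6]} hit by 4; {[7,8],[6,9],[6,12]} hit by 8; {[12,14],[12,15],[12,17]} hit by 14; {[17,18]} hit by 18.
Points: 2, 4, 8, 14, 18 (5 total).

4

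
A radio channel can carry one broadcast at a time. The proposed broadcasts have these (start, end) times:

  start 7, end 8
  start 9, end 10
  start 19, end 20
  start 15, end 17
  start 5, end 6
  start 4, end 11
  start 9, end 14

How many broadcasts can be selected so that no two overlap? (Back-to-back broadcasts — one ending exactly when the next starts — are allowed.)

5

By end time: (5,6), (7,8), (9,10), (4,11), (9,14), (15,17), (19,20).
Pick (5,6); next start ≥ 6 → (7,8); next start ≥ 8 → (9,10); next start ≥ 10 → (15,17); next start ≥ 17 → (19,20).
Selected 5 broadcasts.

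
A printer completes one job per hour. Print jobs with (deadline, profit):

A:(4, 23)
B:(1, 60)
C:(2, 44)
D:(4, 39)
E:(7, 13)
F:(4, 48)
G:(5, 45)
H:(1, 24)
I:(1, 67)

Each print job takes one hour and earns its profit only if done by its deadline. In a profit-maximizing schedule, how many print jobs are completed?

6

Profit order: I=67 B=60 F=48 G=45 C=44 D=39 H=24 A=23 E=13
Assign: I→slot 1, B skipped, F→slot 4, G→slot 5, C→slot 2, D→slot 3, H skipped, A skipped, E→slot 7.
Slots: [1:I] [2:C] [3:D] [4:F] [5:G] [7:E]
6 of 9 scheduled.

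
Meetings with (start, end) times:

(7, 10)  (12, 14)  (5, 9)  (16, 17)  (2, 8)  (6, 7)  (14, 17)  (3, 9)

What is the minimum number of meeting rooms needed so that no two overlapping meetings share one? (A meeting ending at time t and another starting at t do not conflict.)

starts: [2, 3, 5, 6, 7, 12, 14, 16]
ends:   [7, 8, 9, 9, 10, 14, 17, 17]
s2→1 s3→2 s5→3 s6→4  — peak 4.

4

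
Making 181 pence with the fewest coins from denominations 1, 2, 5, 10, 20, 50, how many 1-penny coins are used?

181 − 3×50→31 − 1×20→11 − 1×10→1 − 1×1→0
Count of 1: 1

1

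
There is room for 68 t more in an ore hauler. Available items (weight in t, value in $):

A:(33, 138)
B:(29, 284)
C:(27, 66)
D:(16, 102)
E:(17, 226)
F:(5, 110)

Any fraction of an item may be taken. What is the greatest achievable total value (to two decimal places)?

726.18

Order: F (110/5=22.00) > E (226/17=13.29) > B (284/29=9.79) > D (102/16=6.38) > A (138/33=4.18) > C (66/27=2.44)
Fill: take F (5 @ 110) → take E (17 @ 226) → take B (29 @ 284) → take D (16 @ 102) → take 1/33 of A → 4.18; 68/68 used.
Total value = 726.18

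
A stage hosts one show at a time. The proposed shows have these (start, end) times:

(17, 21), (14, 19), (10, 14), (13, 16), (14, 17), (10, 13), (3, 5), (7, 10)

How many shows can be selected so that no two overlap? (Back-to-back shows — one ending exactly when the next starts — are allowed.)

5

Greedy by earliest finish: after sorting by end time, pick each interval compatible with the last pick.
By end time: (3,5), (7,10), (10,13), (10,14), (13,16), (14,17), (14,19), (17,21).
Pick (3,5); next start ≥ 5 → (7,10); next start ≥ 10 → (10,13); next start ≥ 13 → (13,16); next start ≥ 16 → (17,21).
Selected 5 shows.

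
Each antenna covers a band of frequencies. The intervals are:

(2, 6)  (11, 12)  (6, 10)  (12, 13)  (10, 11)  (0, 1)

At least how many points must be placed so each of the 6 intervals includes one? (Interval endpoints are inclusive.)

4

Process intervals by earliest right end; each time one isn't hit yet, stab at its right endpoint.
By right end: [0,1]  [2,6]  [6,10]  [10,11]  [11,12]  [12,13]
[0,1] uncovered → point at 1; [2,6] uncovered → point at 6; [10,11] uncovered → point at 11; [12,13] uncovered → point at 13.
Points: 1, 6, 11, 13 (4 total).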